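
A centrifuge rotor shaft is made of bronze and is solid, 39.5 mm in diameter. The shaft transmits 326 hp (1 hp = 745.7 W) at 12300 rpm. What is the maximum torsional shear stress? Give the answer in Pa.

ω = 2π·12300/60 = 1288 rad/s, so T = P/ω = 326×745.7 / 1288 = 188.7 N·m.
J = πd⁴/32 = π(0.0395)⁴/32 = 2.390×10^-7 m⁴.
τ_max = T·r/J = 188.7 × 0.0198 / 2.390×10^-7 = 1.560×10^7 Pa.

1.56e7 Pa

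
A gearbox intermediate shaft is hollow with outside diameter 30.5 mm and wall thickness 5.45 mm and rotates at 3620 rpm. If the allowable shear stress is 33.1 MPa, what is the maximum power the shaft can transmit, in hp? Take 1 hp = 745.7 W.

J = π(d_o⁴ − d_i⁴)/32 = π(0.0305⁴ − 0.0196⁴)/32 = 7.047×10^-8 m⁴.
T_max = τ_allow·J/r = 3.31×10^7 × 7.047×10^-8 / 0.0152 = 153.0 N·m.
ω = 2π·3620/60 = 379.1 rad/s, so P_max = T_max·ω = 5.798×10^4 W.

77.8 hp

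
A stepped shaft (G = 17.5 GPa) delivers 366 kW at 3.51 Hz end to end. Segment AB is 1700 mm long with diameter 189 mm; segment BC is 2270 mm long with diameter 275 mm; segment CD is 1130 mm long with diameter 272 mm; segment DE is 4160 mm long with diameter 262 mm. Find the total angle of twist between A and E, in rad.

ω = 2π·3.51 = 22.05 rad/s, so T = P/ω = 366×10³ / 22.05 = 16600 N·m.
J_AB = π(0.189)⁴/32 = 1.25×10^-4 m⁴; J_BC = π(0.275)⁴/32 = 5.61×10^-4 m⁴; J_CD = π(0.272)⁴/32 = 5.37×10^-4 m⁴; J_DE = π(0.262)⁴/32 = 4.63×10^-4 m⁴.
θ = (T/G)·Σ L_i/J_i = (16600/17.5×10⁹)·(1.70/1.25×10^-4 + 2.27/5.61×10^-4 + 1.13/5.37×10^-4 + 4.16/4.63×10^-4) = 0.02723 rad.

0.0272 rad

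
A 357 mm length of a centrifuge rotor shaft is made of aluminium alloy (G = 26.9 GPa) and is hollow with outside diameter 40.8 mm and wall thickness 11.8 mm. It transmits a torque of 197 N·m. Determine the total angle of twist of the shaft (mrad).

J = π(d_o⁴ − d_i⁴)/32 = π(0.0408⁴ − 0.0172⁴)/32 = 2.635×10^-7 m⁴.
θ = T·L/(G·J) = 197.0 × 0.357 / (26.9×10⁹ × 2.635×10^-7) = 9.924×10^-3 rad.

9.92 mrad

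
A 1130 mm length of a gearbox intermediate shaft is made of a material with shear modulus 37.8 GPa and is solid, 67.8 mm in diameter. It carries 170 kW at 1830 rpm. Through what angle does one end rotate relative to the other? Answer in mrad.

12.8 mrad

ω = 2π·1830/60 = 191.6 rad/s, so T = P/ω = 170×10³ / 191.6 = 887.1 N·m.
J = πd⁴/32 = π(0.0678)⁴/32 = 2.075×10^-6 m⁴.
θ = T·L/(G·J) = 887.1 × 1.13 / (37.8×10⁹ × 2.075×10^-6) = 0.01278 rad.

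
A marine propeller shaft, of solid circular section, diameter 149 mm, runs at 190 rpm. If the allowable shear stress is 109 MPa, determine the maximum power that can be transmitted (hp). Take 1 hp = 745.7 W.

J = πd⁴/32 = π(0.149)⁴/32 = 4.839×10^-5 m⁴.
T_max = τ_allow·J/r = 1.09×10^8 × 4.839×10^-5 / 0.0745 = 70800 N·m.
ω = 2π·190/60 = 19.90 rad/s, so P_max = T_max·ω = 1.409×10^6 W.

1890 hp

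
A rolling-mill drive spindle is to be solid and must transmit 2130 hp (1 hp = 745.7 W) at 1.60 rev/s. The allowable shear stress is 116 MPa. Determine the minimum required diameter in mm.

191 mm

ω = 2π·1.60 = 10.05 rad/s, so T = P/ω = 2130×745.7 / 10.05 = 158000 N·m.
For a solid shaft τ_max = 16T/(πd³), so d = (16T/(π τ_allow))^(1/3) = (16·158000/(π·1.16×10^8))^(1/3) = 0.1907 m.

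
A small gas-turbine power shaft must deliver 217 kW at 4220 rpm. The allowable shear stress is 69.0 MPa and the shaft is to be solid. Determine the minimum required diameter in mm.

ω = 2π·4220/60 = 441.9 rad/s, so T = P/ω = 217×10³ / 441.9 = 491.0 N·m.
For a solid shaft τ_max = 16T/(πd³), so d = (16T/(π τ_allow))^(1/3) = (16·491.0/(π·6.90×10^7))^(1/3) = 0.03309 m.

33.1 mm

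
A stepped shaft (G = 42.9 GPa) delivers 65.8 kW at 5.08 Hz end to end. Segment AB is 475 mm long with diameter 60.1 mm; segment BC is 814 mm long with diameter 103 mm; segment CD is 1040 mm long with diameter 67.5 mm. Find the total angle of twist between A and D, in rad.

0.0459 rad

ω = 2π·5.08 = 31.92 rad/s, so T = P/ω = 65.8×10³ / 31.92 = 2061 N·m.
J_AB = π(0.0601)⁴/32 = 1.28×10^-6 m⁴; J_BC = π(0.103)⁴/32 = 1.10×10^-5 m⁴; J_CD = π(0.0675)⁴/32 = 2.04×10^-6 m⁴.
θ = (T/G)·Σ L_i/J_i = (2061/42.9×10⁹)·(0.475/1.28×10^-6 + 0.814/1.10×10^-5 + 1.04/2.04×10^-6) = 0.04588 rad.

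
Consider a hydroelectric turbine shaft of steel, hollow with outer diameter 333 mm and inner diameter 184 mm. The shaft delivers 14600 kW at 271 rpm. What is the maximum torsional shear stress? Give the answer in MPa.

78.3 MPa

ω = 2π·271/60 = 28.38 rad/s, so T = P/ω = 14600×10³ / 28.38 = 514500 N·m.
J = π(d_o⁴ − d_i⁴)/32 = π(0.333⁴ − 0.184⁴)/32 = 1.095×10^-3 m⁴.
τ_max = T·r/J = 514500 × 0.167 / 1.095×10^-3 = 7.825×10^7 Pa.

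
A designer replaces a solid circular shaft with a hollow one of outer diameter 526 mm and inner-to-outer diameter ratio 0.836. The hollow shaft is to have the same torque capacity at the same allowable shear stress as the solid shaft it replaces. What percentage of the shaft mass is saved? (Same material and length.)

52.9 %

Equal τ_max and T ⇒ the solid shaft needs d_s³ = d_o³(1−k⁴), so d_s = 526·(1−0.836⁴)^(1/3) = 420.7 mm.
Area ratio A_h/A_s = d_o²(1−k²)/d_s² = (1−k²)/(1−k⁴)^(2/3) = 0.4708.
Mass saving = 1 − 0.4708 = 52.9 %.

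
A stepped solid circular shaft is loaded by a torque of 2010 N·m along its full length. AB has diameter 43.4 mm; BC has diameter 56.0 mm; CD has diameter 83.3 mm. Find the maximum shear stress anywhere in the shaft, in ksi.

18.2 ksi

Under the same torque, τ_max = 16T/(πd³) is largest where d is smallest — segment AB (d = 43.4 mm).
τ_max = 16·2010/(π·(0.0434)³) = 1.252×10^8 Pa.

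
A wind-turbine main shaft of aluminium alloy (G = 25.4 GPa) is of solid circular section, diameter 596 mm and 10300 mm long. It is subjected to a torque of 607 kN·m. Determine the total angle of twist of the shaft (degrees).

1.14°

J = πd⁴/32 = π(0.596)⁴/32 = 0.01239 m⁴.
θ = T·L/(G·J) = 607000 × 10.3 / (25.4×10⁹ × 0.01239) = 0.01987 rad.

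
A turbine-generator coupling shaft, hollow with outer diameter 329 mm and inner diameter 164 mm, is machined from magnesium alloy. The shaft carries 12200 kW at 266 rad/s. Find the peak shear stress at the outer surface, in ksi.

1.01 ksi

ω = 266 rad/s, so T = P/ω = 12200×10³ / 266.0 = 45860 N·m.
J = π(d_o⁴ − d_i⁴)/32 = π(0.329⁴ − 0.164⁴)/32 = 1.079×10^-3 m⁴.
τ_max = T·r/J = 45860 × 0.165 / 1.079×10^-3 = 6.991×10^6 Pa.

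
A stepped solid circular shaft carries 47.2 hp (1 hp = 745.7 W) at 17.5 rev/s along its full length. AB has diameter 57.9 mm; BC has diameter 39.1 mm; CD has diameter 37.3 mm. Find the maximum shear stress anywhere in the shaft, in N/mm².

31.4 N/mm²

ω = 2π·17.5 = 110.0 rad/s, so T = P/ω = 47.2×745.7 / 110.0 = 320.1 N·m.
Under the same torque, τ_max = 16T/(πd³) is largest where d is smallest — segment CD (d = 37.3 mm).
τ_max = 16·320.1/(π·(0.0373)³) = 3.141×10^7 Pa.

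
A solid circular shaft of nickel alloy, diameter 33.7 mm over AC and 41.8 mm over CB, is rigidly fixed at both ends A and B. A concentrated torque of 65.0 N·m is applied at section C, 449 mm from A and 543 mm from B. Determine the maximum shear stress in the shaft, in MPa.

3.00 MPa

Compatibility: T_A·a/J_AC = T_B·b/J_CB with T_A + T_B = T₀.
J_AC = 1.27×10^-7 m⁴, J_CB = 3.00×10^-7 m⁴, so T_A = T₀·(J_AC/a)/((J_AC/a)+(J_CB/b)) = 21.98 N·m, T_B = 43.02 N·m.
τ in each portion: τ_AC = 2.92×10^6 Pa, τ_CB = 3.00×10^6 Pa; maximum is in CB.
τ_max = T_CB·r/J = 43.02·0.0209/3.00×10^-7 = 3.000×10^6 Pa.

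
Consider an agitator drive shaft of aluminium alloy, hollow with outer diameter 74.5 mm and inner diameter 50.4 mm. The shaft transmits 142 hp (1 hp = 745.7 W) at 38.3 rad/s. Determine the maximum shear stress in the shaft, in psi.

6250 psi

ω = 38.3 rad/s, so T = P/ω = 142×745.7 / 38.30 = 2765 N·m.
J = π(d_o⁴ − d_i⁴)/32 = π(0.0745⁴ − 0.0504⁴)/32 = 2.391×10^-6 m⁴.
τ_max = T·r/J = 2765 × 0.0372 / 2.391×10^-6 = 4.308×10^7 Pa.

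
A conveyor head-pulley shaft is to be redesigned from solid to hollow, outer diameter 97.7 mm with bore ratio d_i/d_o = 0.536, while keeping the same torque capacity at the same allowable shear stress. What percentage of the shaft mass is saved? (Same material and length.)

24.5 %

Equal τ_max and T ⇒ the solid shaft needs d_s³ = d_o³(1−k⁴), so d_s = 97.7·(1−0.536⁴)^(1/3) = 94.93 mm.
Area ratio A_h/A_s = d_o²(1−k²)/d_s² = (1−k²)/(1−k⁴)^(2/3) = 0.7548.
Mass saving = 1 − 0.7548 = 24.5 %.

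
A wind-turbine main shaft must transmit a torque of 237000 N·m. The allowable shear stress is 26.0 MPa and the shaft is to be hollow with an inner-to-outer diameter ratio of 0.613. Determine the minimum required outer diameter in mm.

378 mm

For a hollow shaft with d_i/d_o = 0.613: τ_max = 16T/(π d_o³ (1−k⁴)), so d_o = [16T/(π τ_allow (1−k⁴))]^(1/3) = [16·237000/(π·2.60×10^7·0.8588)]^(1/3) = 0.3781 m.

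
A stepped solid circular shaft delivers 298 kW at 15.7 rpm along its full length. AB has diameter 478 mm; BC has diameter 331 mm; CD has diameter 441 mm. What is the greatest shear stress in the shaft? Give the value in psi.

ω = 2π·15.7/60 = 1.644 rad/s, so T = P/ω = 298×10³ / 1.644 = 181300 N·m.
Under the same torque, τ_max = 16T/(πd³) is largest where d is smallest — segment BC (d = 331 mm).
τ_max = 16·181300/(π·(0.331)³) = 2.546×10^7 Pa.

3690 psi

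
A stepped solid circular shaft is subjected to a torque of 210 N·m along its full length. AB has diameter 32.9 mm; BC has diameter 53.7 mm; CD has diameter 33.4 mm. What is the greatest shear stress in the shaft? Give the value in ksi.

4.36 ksi

Under the same torque, τ_max = 16T/(πd³) is largest where d is smallest — segment AB (d = 32.9 mm).
τ_max = 16·210.0/(π·(0.0329)³) = 3.003×10^7 Pa.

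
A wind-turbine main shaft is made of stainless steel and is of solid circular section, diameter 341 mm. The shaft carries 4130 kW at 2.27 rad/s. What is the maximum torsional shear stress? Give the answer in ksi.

33.9 ksi

ω = 2.27 rad/s, so T = P/ω = 4130×10³ / 2.270 = 1.819e6 N·m.
J = πd⁴/32 = π(0.341)⁴/32 = 1.327×10^-3 m⁴.
τ_max = T·r/J = 1.819e6 × 0.171 / 1.327×10^-3 = 2.337×10^8 Pa.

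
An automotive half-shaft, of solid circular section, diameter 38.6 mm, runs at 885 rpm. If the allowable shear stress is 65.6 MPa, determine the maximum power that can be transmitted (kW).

68.7 kW

J = πd⁴/32 = π(0.0386)⁴/32 = 2.179×10^-7 m⁴.
T_max = τ_allow·J/r = 6.56×10^7 × 2.179×10^-7 / 0.0193 = 740.8 N·m.
ω = 2π·885/60 = 92.68 rad/s, so P_max = T_max·ω = 6.865×10^4 W.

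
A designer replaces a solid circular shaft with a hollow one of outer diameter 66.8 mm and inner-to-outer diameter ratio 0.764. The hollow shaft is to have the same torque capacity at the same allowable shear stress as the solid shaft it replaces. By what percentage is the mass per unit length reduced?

45.0 %

Equal τ_max and T ⇒ the solid shaft needs d_s³ = d_o³(1−k⁴), so d_s = 66.8·(1−0.764⁴)^(1/3) = 58.14 mm.
Area ratio A_h/A_s = d_o²(1−k²)/d_s² = (1−k²)/(1−k⁴)^(2/3) = 0.5496.
Mass saving = 1 − 0.5496 = 45.0 %.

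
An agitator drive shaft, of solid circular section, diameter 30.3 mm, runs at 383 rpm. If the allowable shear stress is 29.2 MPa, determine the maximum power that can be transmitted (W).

J = πd⁴/32 = π(0.0303)⁴/32 = 8.275×10^-8 m⁴.
T_max = τ_allow·J/r = 2.92×10^7 × 8.275×10^-8 / 0.0152 = 159.5 N·m.
ω = 2π·383/60 = 40.11 rad/s, so P_max = T_max·ω = 6397 W.

6400 W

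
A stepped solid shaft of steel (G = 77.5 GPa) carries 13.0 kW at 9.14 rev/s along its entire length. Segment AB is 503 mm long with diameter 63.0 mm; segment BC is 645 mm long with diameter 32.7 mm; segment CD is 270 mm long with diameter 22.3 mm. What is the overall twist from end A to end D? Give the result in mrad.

ω = 2π·9.14 = 57.43 rad/s, so T = P/ω = 13.0×10³ / 57.43 = 226.4 N·m.
J_AB = π(0.0630)⁴/32 = 1.55×10^-6 m⁴; J_BC = π(0.0327)⁴/32 = 1.12×10^-7 m⁴; J_CD = π(0.0223)⁴/32 = 2.43×10^-8 m⁴.
θ = (T/G)·Σ L_i/J_i = (226.4/77.5×10⁹)·(0.503/1.55×10^-6 + 0.645/1.12×10^-7 + 0.270/2.43×10^-8) = 0.05022 rad.

50.2 mrad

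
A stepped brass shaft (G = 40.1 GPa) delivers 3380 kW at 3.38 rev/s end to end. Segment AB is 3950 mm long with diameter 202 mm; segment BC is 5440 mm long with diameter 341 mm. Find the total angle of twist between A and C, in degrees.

ω = 2π·3.38 = 21.24 rad/s, so T = P/ω = 3380×10³ / 21.24 = 159200 N·m.
J_AB = π(0.202)⁴/32 = 1.63×10^-4 m⁴; J_BC = π(0.341)⁴/32 = 1.33×10^-3 m⁴.
θ = (T/G)·Σ L_i/J_i = (159200/40.1×10⁹)·(3.95/1.63×10^-4 + 5.44/1.33×10^-3) = 0.1122 rad.

6.43°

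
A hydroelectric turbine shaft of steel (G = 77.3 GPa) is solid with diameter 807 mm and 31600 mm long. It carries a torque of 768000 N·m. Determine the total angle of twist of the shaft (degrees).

J = πd⁴/32 = π(0.807)⁴/32 = 0.04164 m⁴.
θ = T·L/(G·J) = 768000 × 31.6 / (77.3×10⁹ × 0.04164) = 7.540×10^-3 rad.

0.432°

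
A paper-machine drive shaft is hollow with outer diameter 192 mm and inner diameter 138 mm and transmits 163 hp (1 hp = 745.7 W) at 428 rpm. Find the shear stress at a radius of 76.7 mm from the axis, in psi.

ω = 2π·428/60 = 44.82 rad/s, so T = P/ω = 163×745.7 / 44.82 = 2712 N·m.
J = π(d_o⁴ − d_i⁴)/32 = π(0.192⁴ − 0.138⁴)/32 = 9.781×10^-5 m⁴.
Shear stress varies linearly with radius: τ = T·r/J = 2712 × 0.0767 / 9.781×10^-5 = 2.127×10^6 Pa.

308 psi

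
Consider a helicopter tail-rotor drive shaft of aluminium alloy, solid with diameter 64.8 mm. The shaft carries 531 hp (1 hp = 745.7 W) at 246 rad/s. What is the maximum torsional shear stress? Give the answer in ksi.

4.37 ksi

ω = 246 rad/s, so T = P/ω = 531×745.7 / 246.0 = 1610 N·m.
J = πd⁴/32 = π(0.0648)⁴/32 = 1.731×10^-6 m⁴.
τ_max = T·r/J = 1610 × 0.0324 / 1.731×10^-6 = 3.013×10^7 Pa.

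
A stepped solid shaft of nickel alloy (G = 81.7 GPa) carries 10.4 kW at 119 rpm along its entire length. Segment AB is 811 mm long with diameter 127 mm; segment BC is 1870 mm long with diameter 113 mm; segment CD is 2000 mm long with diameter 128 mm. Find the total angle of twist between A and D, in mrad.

ω = 2π·119/60 = 12.46 rad/s, so T = P/ω = 10.4×10³ / 12.46 = 834.6 N·m.
J_AB = π(0.127)⁴/32 = 2.55×10^-5 m⁴; J_BC = π(0.113)⁴/32 = 1.60×10^-5 m⁴; J_CD = π(0.128)⁴/32 = 2.64×10^-5 m⁴.
θ = (T/G)·Σ L_i/J_i = (834.6/81.7×10⁹)·(0.811/2.55×10^-5 + 1.87/1.60×10^-5 + 2.00/2.64×10^-5) = 2.293×10^-3 rad.

2.29 mrad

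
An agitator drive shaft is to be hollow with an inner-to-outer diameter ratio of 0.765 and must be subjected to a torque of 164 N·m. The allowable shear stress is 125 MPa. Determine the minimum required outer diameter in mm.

For a hollow shaft with d_i/d_o = 0.765: τ_max = 16T/(π d_o³ (1−k⁴)), so d_o = [16T/(π τ_allow (1−k⁴))]^(1/3) = [16·164.0/(π·1.25×10^8·0.6575)]^(1/3) = 0.02166 m.

21.7 mm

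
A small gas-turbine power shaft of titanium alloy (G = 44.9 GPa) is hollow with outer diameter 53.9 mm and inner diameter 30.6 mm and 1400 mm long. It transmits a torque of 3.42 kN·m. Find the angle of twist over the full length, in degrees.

J = π(d_o⁴ − d_i⁴)/32 = π(0.0539⁴ − 0.0306⁴)/32 = 7.425×10^-7 m⁴.
θ = T·L/(G·J) = 3420 × 1.40 / (44.9×10⁹ × 7.425×10^-7) = 0.1436 rad.

8.23°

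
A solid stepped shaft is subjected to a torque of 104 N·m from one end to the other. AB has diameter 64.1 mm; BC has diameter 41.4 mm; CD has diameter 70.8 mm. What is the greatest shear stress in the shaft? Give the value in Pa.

Under the same torque, τ_max = 16T/(πd³) is largest where d is smallest — segment BC (d = 41.4 mm).
τ_max = 16·104.0/(π·(0.0414)³) = 7.465×10^6 Pa.

7.46e6 Pa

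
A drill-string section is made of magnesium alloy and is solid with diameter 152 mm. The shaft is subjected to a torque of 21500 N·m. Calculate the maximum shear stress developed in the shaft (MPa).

31.2 MPa

J = πd⁴/32 = π(0.152)⁴/32 = 5.241×10^-5 m⁴.
τ_max = T·r/J = 21500 × 0.0760 / 5.241×10^-5 = 3.118×10^7 Pa.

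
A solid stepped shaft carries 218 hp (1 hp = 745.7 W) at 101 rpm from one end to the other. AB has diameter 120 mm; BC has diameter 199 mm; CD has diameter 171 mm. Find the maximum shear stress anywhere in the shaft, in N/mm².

ω = 2π·101/60 = 10.58 rad/s, so T = P/ω = 218×745.7 / 10.58 = 15370 N·m.
Under the same torque, τ_max = 16T/(πd³) is largest where d is smallest — segment AB (d = 120 mm).
τ_max = 16·15370/(π·(0.120)³) = 4.530×10^7 Pa.

45.3 N/mm²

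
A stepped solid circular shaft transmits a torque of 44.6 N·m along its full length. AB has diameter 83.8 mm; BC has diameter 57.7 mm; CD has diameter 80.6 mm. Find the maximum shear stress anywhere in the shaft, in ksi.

0.171 ksi

Under the same torque, τ_max = 16T/(πd³) is largest where d is smallest — segment BC (d = 57.7 mm).
τ_max = 16·44.60/(π·(0.0577)³) = 1.182×10^6 Pa.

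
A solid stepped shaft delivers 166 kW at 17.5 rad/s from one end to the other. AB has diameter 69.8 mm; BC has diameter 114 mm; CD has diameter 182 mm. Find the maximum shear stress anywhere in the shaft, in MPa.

ω = 17.5 rad/s, so T = P/ω = 166×10³ / 17.50 = 9486 N·m.
Under the same torque, τ_max = 16T/(πd³) is largest where d is smallest — segment AB (d = 69.8 mm).
τ_max = 16·9486/(π·(0.0698)³) = 1.421×10^8 Pa.

142 MPa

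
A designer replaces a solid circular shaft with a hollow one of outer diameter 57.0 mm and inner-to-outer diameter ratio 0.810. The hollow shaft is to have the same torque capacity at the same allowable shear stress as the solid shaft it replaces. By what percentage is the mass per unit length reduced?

49.9 %

Equal τ_max and T ⇒ the solid shaft needs d_s³ = d_o³(1−k⁴), so d_s = 57.0·(1−0.810⁴)^(1/3) = 47.25 mm.
Area ratio A_h/A_s = d_o²(1−k²)/d_s² = (1−k²)/(1−k⁴)^(2/3) = 0.5005.
Mass saving = 1 − 0.5005 = 49.9 %.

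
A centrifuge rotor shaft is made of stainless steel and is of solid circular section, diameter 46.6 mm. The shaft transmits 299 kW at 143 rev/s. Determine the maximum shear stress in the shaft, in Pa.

ω = 2π·143 = 898.5 rad/s, so T = P/ω = 299×10³ / 898.5 = 332.8 N·m.
J = πd⁴/32 = π(0.0466)⁴/32 = 4.630×10^-7 m⁴.
τ_max = T·r/J = 332.8 × 0.0233 / 4.630×10^-7 = 1.675×10^7 Pa.

1.67e7 Pa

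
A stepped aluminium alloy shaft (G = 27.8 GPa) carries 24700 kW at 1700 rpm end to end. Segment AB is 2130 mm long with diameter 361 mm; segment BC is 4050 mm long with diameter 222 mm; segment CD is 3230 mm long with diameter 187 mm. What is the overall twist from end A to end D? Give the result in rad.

ω = 2π·1700/60 = 178.0 rad/s, so T = P/ω = 24700×10³ / 178.0 = 138700 N·m.
J_AB = π(0.361)⁴/32 = 1.67×10^-3 m⁴; J_BC = π(0.222)⁴/32 = 2.38×10^-4 m⁴; J_CD = π(0.187)⁴/32 = 1.20×10^-4 m⁴.
θ = (T/G)·Σ L_i/J_i = (138700/27.8×10⁹)·(2.13/1.67×10^-3 + 4.05/2.38×10^-4 + 3.23/1.20×10^-4) = 0.2254 rad.

0.225 rad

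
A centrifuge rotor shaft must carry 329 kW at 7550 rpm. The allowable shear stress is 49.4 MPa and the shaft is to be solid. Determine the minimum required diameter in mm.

ω = 2π·7550/60 = 790.6 rad/s, so T = P/ω = 329×10³ / 790.6 = 416.1 N·m.
For a solid shaft τ_max = 16T/(πd³), so d = (16T/(π τ_allow))^(1/3) = (16·416.1/(π·4.94×10^7))^(1/3) = 0.03501 m.

35.0 mm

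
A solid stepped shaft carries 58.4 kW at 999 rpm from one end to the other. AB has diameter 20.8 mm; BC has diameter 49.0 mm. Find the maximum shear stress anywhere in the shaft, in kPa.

ω = 2π·999/60 = 104.6 rad/s, so T = P/ω = 58.4×10³ / 104.6 = 558.2 N·m.
Under the same torque, τ_max = 16T/(πd³) is largest where d is smallest — segment AB (d = 20.8 mm).
τ_max = 16·558.2/(π·(0.0208)³) = 3.159×10^8 Pa.

316000 kPa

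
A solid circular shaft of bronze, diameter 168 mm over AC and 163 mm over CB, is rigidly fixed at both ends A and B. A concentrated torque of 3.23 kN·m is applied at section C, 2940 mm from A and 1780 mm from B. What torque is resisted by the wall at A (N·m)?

Compatibility: T_A·a/J_AC = T_B·b/J_CB with T_A + T_B = T₀.
J_AC = 7.82×10^-5 m⁴, J_CB = 6.93×10^-5 m⁴, so T_A = T₀·(J_AC/a)/((J_AC/a)+(J_CB/b)) = 1311 N·m, T_B = 1919 N·m.

1310 N·m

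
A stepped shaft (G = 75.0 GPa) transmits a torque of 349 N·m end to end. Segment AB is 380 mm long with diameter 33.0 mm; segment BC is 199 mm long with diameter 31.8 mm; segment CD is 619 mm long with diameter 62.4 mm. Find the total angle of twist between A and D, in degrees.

J_AB = π(0.0330)⁴/32 = 1.16×10^-7 m⁴; J_BC = π(0.0318)⁴/32 = 1.00×10^-7 m⁴; J_CD = π(0.0624)⁴/32 = 1.49×10^-6 m⁴.
θ = (T/G)·Σ L_i/J_i = (349.0/75.0×10⁹)·(0.380/1.16×10^-7 + 0.199/1.00×10^-7 + 0.619/1.49×10^-6) = 0.02635 rad.

1.51°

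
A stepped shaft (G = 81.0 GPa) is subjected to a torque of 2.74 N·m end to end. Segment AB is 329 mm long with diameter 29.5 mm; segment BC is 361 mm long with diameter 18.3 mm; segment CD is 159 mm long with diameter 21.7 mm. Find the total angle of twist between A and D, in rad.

0.00151 rad

J_AB = π(0.0295)⁴/32 = 7.44×10^-8 m⁴; J_BC = π(0.0183)⁴/32 = 1.10×10^-8 m⁴; J_CD = π(0.0217)⁴/32 = 2.18×10^-8 m⁴.
θ = (T/G)·Σ L_i/J_i = (2.740/81.0×10⁹)·(0.329/7.44×10^-8 + 0.361/1.10×10^-8 + 0.159/2.18×10^-8) = 1.506×10^-3 rad.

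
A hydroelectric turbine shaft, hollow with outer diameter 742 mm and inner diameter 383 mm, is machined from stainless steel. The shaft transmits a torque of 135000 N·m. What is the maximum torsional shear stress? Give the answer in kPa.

J = π(d_o⁴ − d_i⁴)/32 = π(0.742⁴ − 0.383⁴)/32 = 0.02765 m⁴.
τ_max = T·r/J = 135000 × 0.371 / 0.02765 = 1.812×10^6 Pa.

1810 kPa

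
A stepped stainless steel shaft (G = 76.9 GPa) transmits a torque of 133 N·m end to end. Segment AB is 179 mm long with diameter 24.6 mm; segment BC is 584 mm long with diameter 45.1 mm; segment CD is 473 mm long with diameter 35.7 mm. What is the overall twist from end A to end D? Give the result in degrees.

0.930°

J_AB = π(0.0246)⁴/32 = 3.60×10^-8 m⁴; J_BC = π(0.0451)⁴/32 = 4.06×10^-7 m⁴; J_CD = π(0.0357)⁴/32 = 1.59×10^-7 m⁴.
θ = (T/G)·Σ L_i/J_i = (133.0/76.9×10⁹)·(0.179/3.60×10^-8 + 0.584/4.06×10^-7 + 0.473/1.59×10^-7) = 0.01623 rad.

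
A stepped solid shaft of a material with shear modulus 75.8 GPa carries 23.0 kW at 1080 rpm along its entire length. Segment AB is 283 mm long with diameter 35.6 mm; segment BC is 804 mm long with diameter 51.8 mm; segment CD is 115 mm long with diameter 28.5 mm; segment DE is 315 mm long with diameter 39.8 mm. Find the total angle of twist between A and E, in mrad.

ω = 2π·1080/60 = 113.1 rad/s, so T = P/ω = 23.0×10³ / 113.1 = 203.4 N·m.
J_AB = π(0.0356)⁴/32 = 1.58×10^-7 m⁴; J_BC = π(0.0518)⁴/32 = 7.07×10^-7 m⁴; J_CD = π(0.0285)⁴/32 = 6.48×10^-8 m⁴; J_DE = π(0.0398)⁴/32 = 2.46×10^-7 m⁴.
θ = (T/G)·Σ L_i/J_i = (203.4/75.8×10⁹)·(0.283/1.58×10^-7 + 0.804/7.07×10^-7 + 0.115/6.48×10^-8 + 0.315/2.46×10^-7) = 0.01606 rad.

16.1 mrad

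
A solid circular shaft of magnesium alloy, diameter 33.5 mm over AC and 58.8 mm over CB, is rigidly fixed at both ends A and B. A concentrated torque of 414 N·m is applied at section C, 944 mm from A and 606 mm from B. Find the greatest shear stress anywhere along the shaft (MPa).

9.71 MPa

Compatibility: T_A·a/J_AC = T_B·b/J_CB with T_A + T_B = T₀.
J_AC = 1.24×10^-7 m⁴, J_CB = 1.17×10^-6 m⁴, so T_A = T₀·(J_AC/a)/((J_AC/a)+(J_CB/b)) = 26.23 N·m, T_B = 387.8 N·m.
τ in each portion: τ_AC = 3.55×10^6 Pa, τ_CB = 9.71×10^6 Pa; maximum is in CB.
τ_max = T_CB·r/J = 387.8·0.0294/1.17×10^-6 = 9.714×10^6 Pa.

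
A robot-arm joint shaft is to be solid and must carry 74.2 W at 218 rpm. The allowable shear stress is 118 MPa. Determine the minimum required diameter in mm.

ω = 2π·218/60 = 22.83 rad/s, so T = P/ω = 74.2 / 22.83 = 3.250 N·m.
For a solid shaft τ_max = 16T/(πd³), so d = (16T/(π τ_allow))^(1/3) = (16·3.250/(π·1.18×10^8))^(1/3) = 0.005196 m.

5.20 mm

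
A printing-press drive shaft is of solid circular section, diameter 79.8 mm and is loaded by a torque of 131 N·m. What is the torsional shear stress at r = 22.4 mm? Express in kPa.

J = πd⁴/32 = π(0.0798)⁴/32 = 3.981×10^-6 m⁴.
Shear stress varies linearly with radius: τ = T·r/J = 131.0 × 0.0224 / 3.981×10^-6 = 7.371×10^5 Pa.

737 kPa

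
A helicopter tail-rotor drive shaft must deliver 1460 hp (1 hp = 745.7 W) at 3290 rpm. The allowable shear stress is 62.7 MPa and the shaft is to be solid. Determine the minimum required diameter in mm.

ω = 2π·3290/60 = 344.5 rad/s, so T = P/ω = 1460×745.7 / 344.5 = 3160 N·m.
For a solid shaft τ_max = 16T/(πd³), so d = (16T/(π τ_allow))^(1/3) = (16·3160/(π·6.27×10^7))^(1/3) = 0.06355 m.

63.6 mm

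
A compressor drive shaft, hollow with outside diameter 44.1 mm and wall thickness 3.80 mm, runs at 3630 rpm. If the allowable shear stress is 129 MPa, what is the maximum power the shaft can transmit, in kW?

438 kW

J = π(d_o⁴ − d_i⁴)/32 = π(0.0441⁴ − 0.0365⁴)/32 = 1.971×10^-7 m⁴.
T_max = τ_allow·J/r = 1.29×10^8 × 1.971×10^-7 / 0.0221 = 1153 N·m.
ω = 2π·3630/60 = 380.1 rad/s, so P_max = T_max·ω = 4.383×10^5 W.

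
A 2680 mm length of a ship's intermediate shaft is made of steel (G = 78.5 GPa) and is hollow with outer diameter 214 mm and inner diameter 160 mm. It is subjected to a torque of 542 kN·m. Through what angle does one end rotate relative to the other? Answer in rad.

J = π(d_o⁴ − d_i⁴)/32 = π(0.214⁴ − 0.160⁴)/32 = 1.416×10^-4 m⁴.
θ = T·L/(G·J) = 542000 × 2.68 / (78.5×10⁹ × 1.416×10^-4) = 0.1307 rad.

0.131 rad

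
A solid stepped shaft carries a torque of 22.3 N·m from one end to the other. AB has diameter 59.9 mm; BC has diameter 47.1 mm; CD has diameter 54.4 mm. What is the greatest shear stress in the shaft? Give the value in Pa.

Under the same torque, τ_max = 16T/(πd³) is largest where d is smallest — segment BC (d = 47.1 mm).
τ_max = 16·22.30/(π·(0.0471)³) = 1.087×10^6 Pa.

1.09e6 Pa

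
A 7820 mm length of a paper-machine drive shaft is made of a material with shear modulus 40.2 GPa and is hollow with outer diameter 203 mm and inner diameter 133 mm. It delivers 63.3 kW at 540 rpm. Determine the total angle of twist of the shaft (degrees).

ω = 2π·540/60 = 56.55 rad/s, so T = P/ω = 63.3×10³ / 56.55 = 1119 N·m.
J = π(d_o⁴ − d_i⁴)/32 = π(0.203⁴ − 0.133⁴)/32 = 1.360×10^-4 m⁴.
θ = T·L/(G·J) = 1119 × 7.82 / (40.2×10⁹ × 1.360×10^-4) = 1.601×10^-3 rad.

0.0917°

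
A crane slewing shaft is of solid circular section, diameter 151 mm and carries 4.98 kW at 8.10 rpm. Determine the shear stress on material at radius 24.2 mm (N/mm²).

ω = 2π·8.10/60 = 0.8482 rad/s, so T = P/ω = 4.98×10³ / 0.8482 = 5871 N·m.
J = πd⁴/32 = π(0.151)⁴/32 = 5.104×10^-5 m⁴.
Shear stress varies linearly with radius: τ = T·r/J = 5871 × 0.0242 / 5.104×10^-5 = 2.784×10^6 Pa.

2.78 N/mm²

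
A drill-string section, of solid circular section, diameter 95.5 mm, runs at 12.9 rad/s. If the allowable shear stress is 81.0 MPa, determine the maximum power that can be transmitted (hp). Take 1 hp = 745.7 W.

240 hp

J = πd⁴/32 = π(0.0955)⁴/32 = 8.166×10^-6 m⁴.
T_max = τ_allow·J/r = 8.10×10^7 × 8.166×10^-6 / 0.0478 = 13850 N·m.
ω = 12.9 rad/s, so P_max = T_max·ω = 1.787×10^5 W.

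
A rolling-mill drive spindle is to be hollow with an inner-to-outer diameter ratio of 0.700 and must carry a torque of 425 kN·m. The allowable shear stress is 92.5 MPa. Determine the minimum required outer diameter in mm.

313 mm

For a hollow shaft with d_i/d_o = 0.700: τ_max = 16T/(π d_o³ (1−k⁴)), so d_o = [16T/(π τ_allow (1−k⁴))]^(1/3) = [16·425000/(π·9.25×10^7·0.7599)]^(1/3) = 0.3134 m.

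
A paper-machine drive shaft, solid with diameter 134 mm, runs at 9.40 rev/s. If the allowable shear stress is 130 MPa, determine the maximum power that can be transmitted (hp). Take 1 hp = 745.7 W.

4860 hp

J = πd⁴/32 = π(0.134)⁴/32 = 3.165×10^-5 m⁴.
T_max = τ_allow·J/r = 1.30×10^8 × 3.165×10^-5 / 0.0670 = 61420 N·m.
ω = 2π·9.40 = 59.06 rad/s, so P_max = T_max·ω = 3.627×10^6 W.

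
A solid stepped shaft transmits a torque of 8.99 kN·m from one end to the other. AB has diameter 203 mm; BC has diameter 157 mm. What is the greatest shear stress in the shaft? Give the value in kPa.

11800 kPa

Under the same torque, τ_max = 16T/(πd³) is largest where d is smallest — segment BC (d = 157 mm).
τ_max = 16·8990/(π·(0.157)³) = 1.183×10^7 Pa.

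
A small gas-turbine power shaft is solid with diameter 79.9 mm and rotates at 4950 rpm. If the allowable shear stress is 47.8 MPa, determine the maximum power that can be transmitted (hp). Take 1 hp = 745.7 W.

3330 hp

J = πd⁴/32 = π(0.0799)⁴/32 = 4.001×10^-6 m⁴.
T_max = τ_allow·J/r = 4.78×10^7 × 4.001×10^-6 / 0.0399 = 4787 N·m.
ω = 2π·4950/60 = 518.4 rad/s, so P_max = T_max·ω = 2.482×10^6 W.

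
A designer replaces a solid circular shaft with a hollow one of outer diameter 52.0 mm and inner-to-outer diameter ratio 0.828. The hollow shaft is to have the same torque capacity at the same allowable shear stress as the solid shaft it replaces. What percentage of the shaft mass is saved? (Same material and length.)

Equal τ_max and T ⇒ the solid shaft needs d_s³ = d_o³(1−k⁴), so d_s = 52.0·(1−0.828⁴)^(1/3) = 42.08 mm.
Area ratio A_h/A_s = d_o²(1−k²)/d_s² = (1−k²)/(1−k⁴)^(2/3) = 0.4801.
Mass saving = 1 − 0.4801 = 52.0 %.

52.0 %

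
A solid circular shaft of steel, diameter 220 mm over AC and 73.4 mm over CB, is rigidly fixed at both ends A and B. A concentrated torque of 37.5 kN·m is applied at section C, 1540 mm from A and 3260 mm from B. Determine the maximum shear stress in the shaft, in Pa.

1.78e7 Pa

Compatibility: T_A·a/J_AC = T_B·b/J_CB with T_A + T_B = T₀.
J_AC = 2.30×10^-4 m⁴, J_CB = 2.85×10^-6 m⁴, so T_A = T₀·(J_AC/a)/((J_AC/a)+(J_CB/b)) = 37280 N·m, T_B = 218.2 N·m.
τ in each portion: τ_AC = 1.78×10^7 Pa, τ_CB = 2.81×10^6 Pa; maximum is in AC.
τ_max = T_AC·r/J = 37280·0.110/2.30×10^-4 = 1.783×10^7 Pa.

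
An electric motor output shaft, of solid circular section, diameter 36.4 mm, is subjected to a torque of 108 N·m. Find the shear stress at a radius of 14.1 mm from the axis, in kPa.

8840 kPa

J = πd⁴/32 = π(0.0364)⁴/32 = 1.723×10^-7 m⁴.
Shear stress varies linearly with radius: τ = T·r/J = 108.0 × 0.0141 / 1.723×10^-7 = 8.836×10^6 Pa.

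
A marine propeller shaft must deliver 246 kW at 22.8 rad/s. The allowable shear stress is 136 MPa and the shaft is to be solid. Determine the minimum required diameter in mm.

73.9 mm

ω = 22.8 rad/s, so T = P/ω = 246×10³ / 22.80 = 10790 N·m.
For a solid shaft τ_max = 16T/(πd³), so d = (16T/(π τ_allow))^(1/3) = (16·10790/(π·1.36×10^8))^(1/3) = 0.07393 m.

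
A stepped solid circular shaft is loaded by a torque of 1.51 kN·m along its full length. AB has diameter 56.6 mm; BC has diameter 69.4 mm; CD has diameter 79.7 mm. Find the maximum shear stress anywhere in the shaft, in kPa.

42400 kPa

Under the same torque, τ_max = 16T/(πd³) is largest where d is smallest — segment AB (d = 56.6 mm).
τ_max = 16·1510/(π·(0.0566)³) = 4.241×10^7 Pa.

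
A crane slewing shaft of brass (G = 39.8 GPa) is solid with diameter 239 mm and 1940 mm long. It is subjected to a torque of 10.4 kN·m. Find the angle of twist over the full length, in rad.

0.00158 rad

J = πd⁴/32 = π(0.239)⁴/32 = 3.203×10^-4 m⁴.
θ = T·L/(G·J) = 10400 × 1.94 / (39.8×10⁹ × 3.203×10^-4) = 1.583×10^-3 rad.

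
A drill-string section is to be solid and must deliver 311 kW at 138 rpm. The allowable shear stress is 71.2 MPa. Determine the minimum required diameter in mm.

115 mm

ω = 2π·138/60 = 14.45 rad/s, so T = P/ω = 311×10³ / 14.45 = 21520 N·m.
For a solid shaft τ_max = 16T/(πd³), so d = (16T/(π τ_allow))^(1/3) = (16·21520/(π·7.12×10^7))^(1/3) = 0.1155 m.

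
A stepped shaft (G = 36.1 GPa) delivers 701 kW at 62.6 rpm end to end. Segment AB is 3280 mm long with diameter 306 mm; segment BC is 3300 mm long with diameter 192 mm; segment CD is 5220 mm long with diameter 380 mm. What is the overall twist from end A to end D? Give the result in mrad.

92.1 mrad

ω = 2π·62.6/60 = 6.555 rad/s, so T = P/ω = 701×10³ / 6.555 = 106900 N·m.
J_AB = π(0.306)⁴/32 = 8.61×10^-4 m⁴; J_BC = π(0.192)⁴/32 = 1.33×10^-4 m⁴; J_CD = π(0.380)⁴/32 = 2.05×10^-3 m⁴.
θ = (T/G)·Σ L_i/J_i = (106900/36.1×10⁹)·(3.28/8.61×10^-4 + 3.30/1.33×10^-4 + 5.22/2.05×10^-3) = 0.09211 rad.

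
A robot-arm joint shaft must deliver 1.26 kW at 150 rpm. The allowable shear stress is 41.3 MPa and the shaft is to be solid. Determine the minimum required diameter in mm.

21.5 mm

ω = 2π·150/60 = 15.71 rad/s, so T = P/ω = 1.26×10³ / 15.71 = 80.21 N·m.
For a solid shaft τ_max = 16T/(πd³), so d = (16T/(π τ_allow))^(1/3) = (16·80.21/(π·4.13×10^7))^(1/3) = 0.02147 m.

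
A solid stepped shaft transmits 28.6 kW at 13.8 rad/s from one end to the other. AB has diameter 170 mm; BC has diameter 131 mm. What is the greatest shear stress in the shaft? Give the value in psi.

ω = 13.8 rad/s, so T = P/ω = 28.6×10³ / 13.80 = 2072 N·m.
Under the same torque, τ_max = 16T/(πd³) is largest where d is smallest — segment BC (d = 131 mm).
τ_max = 16·2072/(π·(0.131)³) = 4.695×10^6 Pa.

681 psi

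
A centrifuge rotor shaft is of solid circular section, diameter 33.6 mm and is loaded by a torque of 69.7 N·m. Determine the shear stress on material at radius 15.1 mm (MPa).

8.41 MPa

J = πd⁴/32 = π(0.0336)⁴/32 = 1.251×10^-7 m⁴.
Shear stress varies linearly with radius: τ = T·r/J = 69.70 × 0.0151 / 1.251×10^-7 = 8.411×10^6 Pa.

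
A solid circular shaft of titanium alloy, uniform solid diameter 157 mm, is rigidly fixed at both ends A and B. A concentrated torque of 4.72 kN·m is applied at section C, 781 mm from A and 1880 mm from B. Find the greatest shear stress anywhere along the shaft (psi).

With uniform GJ and both ends fixed, compatibility θ_AC = θ_CB gives T_A·a = T_B·b, together with T_A + T_B = T₀.
T_A = T₀·b/(a+b) = 4720·1880/2661 = 3335 N·m; T_B = 1385 N·m.
τ in each portion: τ_AC = 4.39×10^6 Pa, τ_CB = 1.82×10^6 Pa; maximum is in AC.
τ_max = T_AC·r/J = 3335·0.0785/5.96×10^-5 = 4.389×10^6 Pa.

637 psi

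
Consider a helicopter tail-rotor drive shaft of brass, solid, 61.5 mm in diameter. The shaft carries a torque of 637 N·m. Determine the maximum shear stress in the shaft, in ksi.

2.02 ksi

J = πd⁴/32 = π(0.0615)⁴/32 = 1.404×10^-6 m⁴.
τ_max = T·r/J = 637.0 × 0.0307 / 1.404×10^-6 = 1.395×10^7 Pa.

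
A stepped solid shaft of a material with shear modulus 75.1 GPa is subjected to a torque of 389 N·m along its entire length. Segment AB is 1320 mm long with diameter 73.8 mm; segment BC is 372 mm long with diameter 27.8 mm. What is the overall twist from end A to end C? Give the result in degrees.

2.02°

J_AB = π(0.0738)⁴/32 = 2.91×10^-6 m⁴; J_BC = π(0.0278)⁴/32 = 5.86×10^-8 m⁴.
θ = (T/G)·Σ L_i/J_i = (389.0/75.1×10⁹)·(1.32/2.91×10^-6 + 0.372/5.86×10^-8) = 0.03521 rad.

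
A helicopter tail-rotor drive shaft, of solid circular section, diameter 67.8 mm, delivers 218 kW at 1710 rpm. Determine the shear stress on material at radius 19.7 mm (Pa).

1.16e7 Pa

ω = 2π·1710/60 = 179.1 rad/s, so T = P/ω = 218×10³ / 179.1 = 1217 N·m.
J = πd⁴/32 = π(0.0678)⁴/32 = 2.075×10^-6 m⁴.
Shear stress varies linearly with radius: τ = T·r/J = 1217 × 0.0197 / 2.075×10^-6 = 1.156×10^7 Pa.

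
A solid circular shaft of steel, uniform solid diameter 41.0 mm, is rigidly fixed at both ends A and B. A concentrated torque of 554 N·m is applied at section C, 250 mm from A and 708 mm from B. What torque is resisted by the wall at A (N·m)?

With uniform GJ and both ends fixed, compatibility θ_AC = θ_CB gives T_A·a = T_B·b, together with T_A + T_B = T₀.
T_A = T₀·b/(a+b) = 554.0·708/958.0 = 409.4 N·m; T_B = 144.6 N·m.

409 N·m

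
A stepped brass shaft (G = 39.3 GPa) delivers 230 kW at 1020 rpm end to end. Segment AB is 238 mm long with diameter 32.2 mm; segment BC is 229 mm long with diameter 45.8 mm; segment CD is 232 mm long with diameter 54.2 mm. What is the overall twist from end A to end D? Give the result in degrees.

ω = 2π·1020/60 = 106.8 rad/s, so T = P/ω = 230×10³ / 106.8 = 2153 N·m.
J_AB = π(0.0322)⁴/32 = 1.06×10^-7 m⁴; J_BC = π(0.0458)⁴/32 = 4.32×10^-7 m⁴; J_CD = π(0.0542)⁴/32 = 8.47×10^-7 m⁴.
θ = (T/G)·Σ L_i/J_i = (2153/39.3×10⁹)·(0.238/1.06×10^-7 + 0.229/4.32×10^-7 + 0.232/8.47×10^-7) = 0.1676 rad.

9.60°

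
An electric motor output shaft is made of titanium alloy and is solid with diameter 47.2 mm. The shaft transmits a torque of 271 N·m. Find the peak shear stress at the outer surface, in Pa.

J = πd⁴/32 = π(0.0472)⁴/32 = 4.873×10^-7 m⁴.
τ_max = T·r/J = 271.0 × 0.0236 / 4.873×10^-7 = 1.313×10^7 Pa.

1.31e7 Pa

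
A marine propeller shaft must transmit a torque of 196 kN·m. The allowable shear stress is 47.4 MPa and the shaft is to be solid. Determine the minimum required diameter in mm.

276 mm

For a solid shaft τ_max = 16T/(πd³), so d = (16T/(π τ_allow))^(1/3) = (16·196000/(π·4.74×10^7))^(1/3) = 0.2762 m.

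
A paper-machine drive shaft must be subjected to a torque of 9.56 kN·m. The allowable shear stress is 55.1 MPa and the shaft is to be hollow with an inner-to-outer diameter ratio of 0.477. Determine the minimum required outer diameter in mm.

For a hollow shaft with d_i/d_o = 0.477: τ_max = 16T/(π d_o³ (1−k⁴)), so d_o = [16T/(π τ_allow (1−k⁴))]^(1/3) = [16·9560/(π·5.51×10^7·0.9482)]^(1/3) = 0.09768 m.

97.7 mm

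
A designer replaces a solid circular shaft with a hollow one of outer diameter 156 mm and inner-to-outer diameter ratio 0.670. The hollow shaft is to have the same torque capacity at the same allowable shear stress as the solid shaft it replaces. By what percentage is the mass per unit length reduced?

36.0 %

Equal τ_max and T ⇒ the solid shaft needs d_s³ = d_o³(1−k⁴), so d_s = 156·(1−0.670⁴)^(1/3) = 144.7 mm.
Area ratio A_h/A_s = d_o²(1−k²)/d_s² = (1−k²)/(1−k⁴)^(2/3) = 0.6403.
Mass saving = 1 − 0.6403 = 36.0 %.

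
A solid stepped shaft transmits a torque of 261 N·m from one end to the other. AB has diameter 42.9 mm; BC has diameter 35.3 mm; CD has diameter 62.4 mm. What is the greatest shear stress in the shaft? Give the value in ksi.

4.38 ksi

Under the same torque, τ_max = 16T/(πd³) is largest where d is smallest — segment BC (d = 35.3 mm).
τ_max = 16·261.0/(π·(0.0353)³) = 3.022×10^7 Pa.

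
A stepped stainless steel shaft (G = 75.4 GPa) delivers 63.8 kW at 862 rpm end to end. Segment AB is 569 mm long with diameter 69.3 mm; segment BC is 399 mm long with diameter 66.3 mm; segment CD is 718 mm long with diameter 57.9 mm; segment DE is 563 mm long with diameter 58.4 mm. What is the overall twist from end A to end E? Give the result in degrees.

0.862°

ω = 2π·862/60 = 90.27 rad/s, so T = P/ω = 63.8×10³ / 90.27 = 706.8 N·m.
J_AB = π(0.0693)⁴/32 = 2.26×10^-6 m⁴; J_BC = π(0.0663)⁴/32 = 1.90×10^-6 m⁴; J_CD = π(0.0579)⁴/32 = 1.10×10^-6 m⁴; J_DE = π(0.0584)⁴/32 = 1.14×10^-6 m⁴.
θ = (T/G)·Σ L_i/J_i = (706.8/75.4×10⁹)·(0.569/2.26×10^-6 + 0.399/1.90×10^-6 + 0.718/1.10×10^-6 + 0.563/1.14×10^-6) = 0.01505 rad.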